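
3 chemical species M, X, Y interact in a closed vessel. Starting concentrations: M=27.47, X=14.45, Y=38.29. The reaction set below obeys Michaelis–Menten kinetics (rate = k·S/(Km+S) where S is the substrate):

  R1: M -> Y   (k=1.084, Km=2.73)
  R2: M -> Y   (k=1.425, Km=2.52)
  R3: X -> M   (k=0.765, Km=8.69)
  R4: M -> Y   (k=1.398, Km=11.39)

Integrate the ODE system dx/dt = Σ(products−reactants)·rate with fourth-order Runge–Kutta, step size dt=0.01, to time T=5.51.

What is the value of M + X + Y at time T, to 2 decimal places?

Check how each reaction changes W = M + X + Y (weight of products minus weight of reactants):
R1: M -> Y: (1·1) − (1·1) = 1 − 1 = 0
R2: M -> Y: (1·1) − (1·1) = 1 − 1 = 0
R3: X -> M: (1·1) − (1·1) = 1 − 1 = 0
R4: M -> Y: (1·1) − (1·1) = 1 − 1 = 0
Every reaction leaves W unchanged, so W is conserved and no simulation is needed: W(T) = W(0) = 27.47 + 14.45 + 38.29 = 80.21

Value at T = 80.21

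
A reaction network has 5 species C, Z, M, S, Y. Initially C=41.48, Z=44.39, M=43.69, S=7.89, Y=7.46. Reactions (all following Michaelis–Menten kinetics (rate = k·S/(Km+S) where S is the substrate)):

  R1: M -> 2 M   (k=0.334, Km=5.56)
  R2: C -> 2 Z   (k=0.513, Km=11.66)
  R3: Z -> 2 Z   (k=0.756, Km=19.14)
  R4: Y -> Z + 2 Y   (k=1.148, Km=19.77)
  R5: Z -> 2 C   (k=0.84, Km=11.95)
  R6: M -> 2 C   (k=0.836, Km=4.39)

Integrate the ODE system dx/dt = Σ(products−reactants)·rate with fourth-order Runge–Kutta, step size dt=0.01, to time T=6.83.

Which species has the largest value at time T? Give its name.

Dominant species at T: C

RK4 with dt=0.01: 683 steps to T=6.83. Trajectory (selected grid times):
t=0.00: C=41.48 Z=44.39 M=43.69 S=7.89 Y=7.46
t=0.76: C=43.34 Z=45.14 M=43.34 S=7.89 Y=7.70
t=1.52: C=45.19 Z=45.91 M=42.99 S=7.89 Y=7.95
t=2.28: C=47.05 Z=46.68 M=42.63 S=7.89 Y=8.20
t=3.04: C=48.90 Z=47.47 M=42.28 S=7.89 Y=8.46
t=3.79: C=50.74 Z=48.25 M=41.94 S=7.89 Y=8.72
t=4.55: C=52.59 Z=49.06 M=41.59 S=7.89 Y=8.99
t=5.31: C=54.45 Z=49.87 M=41.24 S=7.89 Y=9.27
t=6.07: C=56.31 Z=50.70 M=40.88 S=7.89 Y=9.55
t=6.83: C=58.17 Z=51.53 M=40.53 S=7.89 Y=9.84
At T=6.83: C=58.17 Z=51.53 M=40.53 S=7.89 Y=9.84; the largest is C.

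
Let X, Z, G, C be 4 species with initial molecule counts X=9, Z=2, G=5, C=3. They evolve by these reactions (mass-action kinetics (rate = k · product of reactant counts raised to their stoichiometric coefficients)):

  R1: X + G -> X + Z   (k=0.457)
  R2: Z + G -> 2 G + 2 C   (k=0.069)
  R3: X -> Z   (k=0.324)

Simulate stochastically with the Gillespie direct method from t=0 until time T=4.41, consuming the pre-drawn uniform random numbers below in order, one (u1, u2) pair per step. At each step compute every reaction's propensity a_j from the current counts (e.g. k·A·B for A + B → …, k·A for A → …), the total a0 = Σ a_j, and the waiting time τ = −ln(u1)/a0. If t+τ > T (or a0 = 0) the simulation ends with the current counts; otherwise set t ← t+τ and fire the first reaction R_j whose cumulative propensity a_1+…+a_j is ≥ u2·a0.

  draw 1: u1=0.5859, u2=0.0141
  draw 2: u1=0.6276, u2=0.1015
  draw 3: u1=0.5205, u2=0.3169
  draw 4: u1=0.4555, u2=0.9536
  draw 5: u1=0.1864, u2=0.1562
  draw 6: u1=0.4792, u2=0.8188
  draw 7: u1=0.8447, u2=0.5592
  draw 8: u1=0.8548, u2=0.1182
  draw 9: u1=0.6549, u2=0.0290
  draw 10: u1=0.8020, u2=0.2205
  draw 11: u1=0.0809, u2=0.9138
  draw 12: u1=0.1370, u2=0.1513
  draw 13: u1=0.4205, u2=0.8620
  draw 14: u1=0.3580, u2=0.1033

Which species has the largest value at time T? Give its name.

Dominant species at T: Z

t=0.000: X=9 Z=2 G=5 C=3
Draw 1: a1=20.565, a2=0.690, a3=2.916, a0=24.171; τ=−ln(0.5859)/24.171=0.022 → t=0.022; u2·a0=0.0141·24.171=0.341 ≤ a1=20.565 → R1 fires; X=9 Z=3 G=4 C=3
Draw 2: a1=16.452, a2=0.828, a3=2.916, a0=20.196; τ=−ln(0.6276)/20.196=0.023 → t=0.045; u2·a0=0.1015·20.196=2.050 ≤ a1=16.452 → R1 fires; X=9 Z=4 G=3 C=3
Draw 3: a1=12.339, a2=0.828, a3=2.916, a0=16.083; τ=−ln(0.5205)/16.083=0.041 → t=0.086; u2·a0=0.3169·16.083=5.097 ≤ a1=12.339 → R1 fires; X=9 Z=5 G=2 C=3
Draw 4: a1=8.226, a2=0.690, a3=2.916, a0=11.832; τ=−ln(0.4555)/11.832=0.066 → t=0.152; u2·a0=0.9536·11.832=11.283; a1+a2=8.916 < 11.283 ≤ a1+…+a3=11.832 → R3 fires; X=8 Z=6 G=2 C=3
Draw 5: a1=7.312, a2=0.828, a3=2.592, a0=10.732; τ=−ln(0.1864)/10.732=0.157 → t=0.309; u2·a0=0.1562·10.732=1.676 ≤ a1=7.312 → R1 fires; X=8 Z=7 G=1 C=3
Draw 6: a1=3.656, a2=0.483, a3=2.592, a0=6.731; τ=−ln(0.4792)/6.731=0.109 → t=0.418; u2·a0=0.8188·6.731=5.511; a1+a2=4.139 < 5.511 ≤ a1+…+a3=6.731 → R3 fires; X=7 Z=8 G=1 C=3
Draw 7: a1=3.199, a2=0.552, a3=2.268, a0=6.019; τ=−ln(0.8447)/6.019=0.028 → t=0.446; u2·a0=0.5592·6.019=3.366; a1=3.199 < 3.366 ≤ a1+a2=3.751 → R2 fires; X=7 Z=7 G=2 C=5
Draw 8: a1=6.398, a2=0.966, a3=2.268, a0=9.632; τ=−ln(0.8548)/9.632=0.016 → t=0.462; u2·a0=0.1182·9.632=1.139 ≤ a1=6.398 → R1 fires; X=7 Z=8 G=1 C=5
Draw 9: a1=3.199, a2=0.552, a3=2.268, a0=6.019; τ=−ln(0.6549)/6.019=0.070 → t=0.533; u2·a0=0.0290·6.019=0.175 ≤ a1=3.199 → R1 fires; X=7 Z=9 G=0 C=5
Draw 10: a1=0.000, a2=0.000, a3=2.268, a0=2.268; τ=−ln(0.8020)/2.268=0.097 → t=0.630; u2·a0=0.2205·2.268=0.500; a1+a2=0.000 < 0.500 ≤ a1+…+a3=2.268 → R3 fires; X=6 Z=10 G=0 C=5
Draw 11: a1=0.000, a2=0.000, a3=1.944, a0=1.944; τ=−ln(0.0809)/1.944=1.293 → t=1.923; u2·a0=0.9138·1.944=1.776; a1+a2=0.000 < 1.776 ≤ a1+…+a3=1.944 → R3 fires; X=5 Z=11 G=0 C=5
Draw 12: a1=0.000, a2=0.000, a3=1.620, a0=1.620; τ=−ln(0.1370)/1.620=1.227 → t=3.151; u2·a0=0.1513·1.620=0.245; a1+a2=0.000 < 0.245 ≤ a1+…+a3=1.620 → R3 fires; X=4 Z=12 G=0 C=5
Draw 13: a1=0.000, a2=0.000, a3=1.296, a0=1.296; τ=−ln(0.4205)/1.296=0.668 → t=3.819; u2·a0=0.8620·1.296=1.117; a1+a2=0.000 < 1.117 ≤ a1+…+a3=1.296 → R3 fires; X=3 Z=13 G=0 C=5
Draw 14: a1=0.000, a2=0.000, a3=0.972, a0=0.972; τ=−ln(0.3580)/0.972=1.057 → t=4.876 > T=4.41: stop.
At T=4.41: X=3 Z=13 G=0 C=5; the largest is Z.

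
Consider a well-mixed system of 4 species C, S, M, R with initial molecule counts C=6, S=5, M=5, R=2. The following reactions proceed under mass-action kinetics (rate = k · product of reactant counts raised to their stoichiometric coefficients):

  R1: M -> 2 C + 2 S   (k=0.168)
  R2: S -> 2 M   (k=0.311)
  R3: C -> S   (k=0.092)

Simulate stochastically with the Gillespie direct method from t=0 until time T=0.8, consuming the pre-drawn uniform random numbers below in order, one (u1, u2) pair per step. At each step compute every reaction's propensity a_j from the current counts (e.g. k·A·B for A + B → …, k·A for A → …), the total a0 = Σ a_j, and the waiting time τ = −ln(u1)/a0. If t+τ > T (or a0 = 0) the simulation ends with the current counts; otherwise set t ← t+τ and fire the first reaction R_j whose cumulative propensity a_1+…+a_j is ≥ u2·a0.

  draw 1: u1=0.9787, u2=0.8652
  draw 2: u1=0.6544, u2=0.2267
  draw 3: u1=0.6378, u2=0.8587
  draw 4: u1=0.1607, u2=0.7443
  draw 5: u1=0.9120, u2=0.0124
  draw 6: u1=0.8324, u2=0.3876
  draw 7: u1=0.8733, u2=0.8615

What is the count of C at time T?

t=0.000: C=6 S=5 M=5 R=2
Draw 1: a1=0.840, a2=1.555, a3=0.552, a0=2.947; τ=−ln(0.9787)/2.947=0.007 → t=0.007; u2·a0=0.8652·2.947=2.550; a1+a2=2.395 < 2.550 ≤ a1+…+a3=2.947 → R3 fires; C=5 S=6 M=5 R=2
Draw 2: a1=0.840, a2=1.866, a3=0.460, a0=3.166; τ=−ln(0.6544)/3.166=0.134 → t=0.141; u2·a0=0.2267·3.166=0.718 ≤ a1=0.840 → R1 fires; C=7 S=8 M=4 R=2
Draw 3: a1=0.672, a2=2.488, a3=0.644, a0=3.804; τ=−ln(0.6378)/3.804=0.118 → t=0.259; u2·a0=0.8587·3.804=3.266; a1+a2=3.160 < 3.266 ≤ a1+…+a3=3.804 → R3 fires; C=6 S=9 M=4 R=2
Draw 4: a1=0.672, a2=2.799, a3=0.552, a0=4.023; τ=−ln(0.1607)/4.023=0.454 → t=0.714; u2·a0=0.7443·4.023=2.994; a1=0.672 < 2.994 ≤ a1+a2=3.471 → R2 fires; C=6 S=8 M=6 R=2
Draw 5: a1=1.008, a2=2.488, a3=0.552, a0=4.048; τ=−ln(0.9120)/4.048=0.023 → t=0.737; u2·a0=0.0124·4.048=0.050 ≤ a1=1.008 → R1 fires; C=8 S=10 M=5 R=2
Draw 6: a1=0.840, a2=3.110, a3=0.736, a0=4.686; τ=−ln(0.8324)/4.686=0.039 → t=0.776; u2·a0=0.3876·4.686=1.816; a1=0.840 < 1.816 ≤ a1+a2=3.950 → R2 fires; C=8 S=9 M=7 R=2
Draw 7: a1=1.176, a2=2.799, a3=0.736, a0=4.711; τ=−ln(0.8733)/4.711=0.029 → t=0.805 > T=0.8: stop.
Read off C at T=0.8: 8

C at T = 8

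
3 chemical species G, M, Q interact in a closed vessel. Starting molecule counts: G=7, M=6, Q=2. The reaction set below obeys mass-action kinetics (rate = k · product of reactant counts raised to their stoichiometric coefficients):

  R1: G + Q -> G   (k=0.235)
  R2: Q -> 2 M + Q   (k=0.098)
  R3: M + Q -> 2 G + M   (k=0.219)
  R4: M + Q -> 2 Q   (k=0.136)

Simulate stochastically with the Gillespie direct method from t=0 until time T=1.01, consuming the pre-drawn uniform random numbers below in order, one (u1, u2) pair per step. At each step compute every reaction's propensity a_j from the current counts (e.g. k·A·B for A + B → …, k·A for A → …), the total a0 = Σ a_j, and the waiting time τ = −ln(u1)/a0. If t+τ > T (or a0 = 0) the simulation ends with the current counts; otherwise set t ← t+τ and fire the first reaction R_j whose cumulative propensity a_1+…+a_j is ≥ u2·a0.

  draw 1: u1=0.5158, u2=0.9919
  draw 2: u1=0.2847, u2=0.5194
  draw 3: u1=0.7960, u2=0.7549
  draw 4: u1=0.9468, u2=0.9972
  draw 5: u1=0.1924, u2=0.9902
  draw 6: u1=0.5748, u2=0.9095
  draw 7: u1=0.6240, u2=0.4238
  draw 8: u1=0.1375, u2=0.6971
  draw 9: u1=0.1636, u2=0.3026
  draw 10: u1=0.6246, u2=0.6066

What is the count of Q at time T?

Q at T = 1

t=0.000: G=7 M=6 Q=2
Draw 1: a1=3.290, a2=0.196, a3=2.628, a4=1.632, a0=7.746; τ=−ln(0.5158)/7.746=0.085 → t=0.085; u2·a0=0.9919·7.746=7.683; a1+…+a3=6.114 < 7.683 ≤ a1+…+a4=7.746 → R4 fires; G=7 M=5 Q=3
Draw 2: a1=4.935, a2=0.294, a3=3.285, a4=2.040, a0=10.554; τ=−ln(0.2847)/10.554=0.119 → t=0.205; u2·a0=0.5194·10.554=5.482; a1+a2=5.229 < 5.482 ≤ a1+…+a3=8.514 → R3 fires; G=9 M=5 Q=2
Draw 3: a1=4.230, a2=0.196, a3=2.190, a4=1.360, a0=7.976; τ=−ln(0.7960)/7.976=0.029 → t=0.233; u2·a0=0.7549·7.976=6.021; a1+a2=4.426 < 6.021 ≤ a1+…+a3=6.616 → R3 fires; G=11 M=5 Q=1
Draw 4: a1=2.585, a2=0.098, a3=1.095, a4=0.680, a0=4.458; τ=−ln(0.9468)/4.458=0.012 → t=0.245; u2·a0=0.9972·4.458=4.446; a1+…+a3=3.778 < 4.446 ≤ a1+…+a4=4.458 → R4 fires; G=11 M=4 Q=2
Draw 5: a1=5.170, a2=0.196, a3=1.752, a4=1.088, a0=8.206; τ=−ln(0.1924)/8.206=0.201 → t=0.446; u2·a0=0.9902·8.206=8.126; a1+…+a3=7.118 < 8.126 ≤ a1+…+a4=8.206 → R4 fires; G=11 M=3 Q=3
Draw 6: a1=7.755, a2=0.294, a3=1.971, a4=1.224, a0=11.244; τ=−ln(0.5748)/11.244=0.049 → t=0.495; u2·a0=0.9095·11.244=10.226; a1+…+a3=10.020 < 10.226 ≤ a1+…+a4=11.244 → R4 fires; G=11 M=2 Q=4
Draw 7: a1=10.340, a2=0.392, a3=1.752, a4=1.088, a0=13.572; τ=−ln(0.6240)/13.572=0.035 → t=0.530; u2·a0=0.4238·13.572=5.752 ≤ a1=10.340 → R1 fires; G=11 M=2 Q=3
Draw 8: a1=7.755, a2=0.294, a3=1.314, a4=0.816, a0=10.179; τ=−ln(0.1375)/10.179=0.195 → t=0.725; u2·a0=0.6971·10.179=7.096 ≤ a1=7.755 → R1 fires; G=11 M=2 Q=2
Draw 9: a1=5.170, a2=0.196, a3=0.876, a4=0.544, a0=6.786; τ=−ln(0.1636)/6.786=0.267 → t=0.992; u2·a0=0.3026·6.786=2.053 ≤ a1=5.170 → R1 fires; G=11 M=2 Q=1
Draw 10: a1=2.585, a2=0.098, a3=0.438, a4=0.272, a0=3.393; τ=−ln(0.6246)/3.393=0.139 → t=1.131 > T=1.01: stop.
Read off Q at T=1.01: 1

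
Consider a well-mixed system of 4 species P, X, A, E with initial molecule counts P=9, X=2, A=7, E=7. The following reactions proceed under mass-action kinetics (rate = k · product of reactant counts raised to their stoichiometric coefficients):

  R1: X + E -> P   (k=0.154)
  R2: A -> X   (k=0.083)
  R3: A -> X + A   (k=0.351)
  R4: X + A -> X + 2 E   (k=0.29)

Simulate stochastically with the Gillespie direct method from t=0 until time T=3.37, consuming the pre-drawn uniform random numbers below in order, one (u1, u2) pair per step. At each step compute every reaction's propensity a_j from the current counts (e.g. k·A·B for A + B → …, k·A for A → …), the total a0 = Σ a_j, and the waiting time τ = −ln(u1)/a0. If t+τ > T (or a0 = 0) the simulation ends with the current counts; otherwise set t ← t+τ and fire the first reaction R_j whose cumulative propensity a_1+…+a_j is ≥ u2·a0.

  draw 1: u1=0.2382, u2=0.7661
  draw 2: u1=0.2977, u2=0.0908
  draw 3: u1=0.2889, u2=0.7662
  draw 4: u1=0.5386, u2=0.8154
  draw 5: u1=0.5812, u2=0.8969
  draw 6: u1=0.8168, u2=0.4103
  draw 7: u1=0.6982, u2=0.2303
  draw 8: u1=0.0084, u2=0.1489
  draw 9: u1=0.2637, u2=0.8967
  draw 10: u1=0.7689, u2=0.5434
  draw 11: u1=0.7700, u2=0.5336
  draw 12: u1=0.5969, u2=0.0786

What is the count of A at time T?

A at T = 3

t=0.000: P=9 X=2 A=7 E=7
Draw 1: a1=2.156, a2=0.581, a3=2.457, a4=4.060, a0=9.254; τ=−ln(0.2382)/9.254=0.155 → t=0.155; u2·a0=0.7661·9.254=7.089; a1+…+a3=5.194 < 7.089 ≤ a1+…+a4=9.254 → R4 fires; P=9 X=2 A=6 E=9
Draw 2: a1=2.772, a2=0.498, a3=2.106, a4=3.480, a0=8.856; τ=−ln(0.2977)/8.856=0.137 → t=0.292; u2·a0=0.0908·8.856=0.804 ≤ a1=2.772 → R1 fires; P=10 X=1 A=6 E=8
Draw 3: a1=1.232, a2=0.498, a3=2.106, a4=1.740, a0=5.576; τ=−ln(0.2889)/5.576=0.223 → t=0.515; u2·a0=0.7662·5.576=4.272; a1+…+a3=3.836 < 4.272 ≤ a1+…+a4=5.576 → R4 fires; P=10 X=1 A=5 E=10
Draw 4: a1=1.540, a2=0.415, a3=1.755, a4=1.450, a0=5.160; τ=−ln(0.5386)/5.160=0.120 → t=0.634; u2·a0=0.8154·5.160=4.207; a1+…+a3=3.710 < 4.207 ≤ a1+…+a4=5.160 → R4 fires; P=10 X=1 A=4 E=12
Draw 5: a1=1.848, a2=0.332, a3=1.404, a4=1.160, a0=4.744; τ=−ln(0.5812)/4.744=0.114 → t=0.749; u2·a0=0.8969·4.744=4.255; a1+…+a3=3.584 < 4.255 ≤ a1+…+a4=4.744 → R4 fires; P=10 X=1 A=3 E=14
Draw 6: a1=2.156, a2=0.249, a3=1.053, a4=0.870, a0=4.328; τ=−ln(0.8168)/4.328=0.047 → t=0.796; u2·a0=0.4103·4.328=1.776 ≤ a1=2.156 → R1 fires; P=11 X=0 A=3 E=13
Draw 7: a1=0.000, a2=0.249, a3=1.053, a4=0.000, a0=1.302; τ=−ln(0.6982)/1.302=0.276 → t=1.072; u2·a0=0.2303·1.302=0.300; a1+a2=0.249 < 0.300 ≤ a1+…+a3=1.302 → R3 fires; P=11 X=1 A=3 E=13
Draw 8: a1=2.002, a2=0.249, a3=1.053, a4=0.870, a0=4.174; τ=−ln(0.0084)/4.174=1.145 → t=2.217; u2·a0=0.1489·4.174=0.622 ≤ a1=2.002 → R1 fires; P=12 X=0 A=3 E=12
Draw 9: a1=0.000, a2=0.249, a3=1.053, a4=0.000, a0=1.302; τ=−ln(0.2637)/1.302=1.024 → t=3.240; u2·a0=0.8967·1.302=1.168; a1+a2=0.249 < 1.168 ≤ a1+…+a3=1.302 → R3 fires; P=12 X=1 A=3 E=12
Draw 10: a1=1.848, a2=0.249, a3=1.053, a4=0.870, a0=4.020; τ=−ln(0.7689)/4.020=0.065 → t=3.306; u2·a0=0.5434·4.020=2.184; a1+a2=2.097 < 2.184 ≤ a1+…+a3=3.150 → R3 fires; P=12 X=2 A=3 E=12
Draw 11: a1=3.696, a2=0.249, a3=1.053, a4=1.740, a0=6.738; τ=−ln(0.7700)/6.738=0.039 → t=3.345; u2·a0=0.5336·6.738=3.595 ≤ a1=3.696 → R1 fires; P=13 X=1 A=3 E=11
Draw 12: a1=1.694, a2=0.249, a3=1.053, a4=0.870, a0=3.866; τ=−ln(0.5969)/3.866=0.133 → t=3.478 > T=3.37: stop.
Read off A at T=3.37: 3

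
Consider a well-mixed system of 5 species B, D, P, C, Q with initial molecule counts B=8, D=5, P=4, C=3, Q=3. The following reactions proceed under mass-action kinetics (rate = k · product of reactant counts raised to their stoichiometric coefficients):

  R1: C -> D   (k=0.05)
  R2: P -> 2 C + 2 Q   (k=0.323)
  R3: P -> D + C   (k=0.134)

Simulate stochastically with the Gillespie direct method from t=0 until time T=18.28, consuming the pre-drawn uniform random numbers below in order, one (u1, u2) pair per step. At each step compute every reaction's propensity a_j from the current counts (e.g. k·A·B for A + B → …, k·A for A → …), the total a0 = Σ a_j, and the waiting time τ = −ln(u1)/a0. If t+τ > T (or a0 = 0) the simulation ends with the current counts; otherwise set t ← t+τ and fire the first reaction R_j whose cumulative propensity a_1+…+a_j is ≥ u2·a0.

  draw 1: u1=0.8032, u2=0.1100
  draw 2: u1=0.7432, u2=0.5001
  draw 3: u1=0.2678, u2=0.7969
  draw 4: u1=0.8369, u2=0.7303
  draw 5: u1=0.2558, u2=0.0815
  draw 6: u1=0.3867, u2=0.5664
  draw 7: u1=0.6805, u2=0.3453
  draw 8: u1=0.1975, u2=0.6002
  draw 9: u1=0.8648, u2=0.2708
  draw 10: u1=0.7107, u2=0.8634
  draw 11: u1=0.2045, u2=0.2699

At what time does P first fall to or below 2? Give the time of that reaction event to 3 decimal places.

Threshold first reached at t = 0.294

t=0.000: B=8 D=5 P=4 C=3 Q=3
Draw 1: a1=0.150, a2=1.292, a3=0.536, a0=1.978; τ=−ln(0.8032)/1.978=0.111 → t=0.111; u2·a0=0.1100·1.978=0.218; a1=0.150 < 0.218 ≤ a1+a2=1.442 → R2 fires; B=8 D=5 P=3 C=5 Q=5
Draw 2: a1=0.250, a2=0.969, a3=0.402, a0=1.621; τ=−ln(0.7432)/1.621=0.183 → t=0.294; u2·a0=0.5001·1.621=0.811; a1=0.250 < 0.811 ≤ a1+a2=1.219 → R2 fires; B=8 D=5 P=2 C=7 Q=7
Draw 3: a1=0.350, a2=0.646, a3=0.268, a0=1.264; τ=−ln(0.2678)/1.264=1.042 → t=1.336; u2·a0=0.7969·1.264=1.007; a1+a2=0.996 < 1.007 ≤ a1+…+a3=1.264 → R3 fires; B=8 D=6 P=1 C=8 Q=7
Draw 4: a1=0.400, a2=0.323, a3=0.134, a0=0.857; τ=−ln(0.8369)/0.857=0.208 → t=1.544; u2·a0=0.7303·0.857=0.626; a1=0.400 < 0.626 ≤ a1+a2=0.723 → R2 fires; B=8 D=6 P=0 C=10 Q=9
Draw 5: a1=0.500, a2=0.000, a3=0.000, a0=0.500; τ=−ln(0.2558)/0.500=2.727 → t=4.271; u2·a0=0.0815·0.500=0.041 ≤ a1=0.500 → R1 fires; B=8 D=7 P=0 C=9 Q=9
Draw 6: a1=0.450, a2=0.000, a3=0.000, a0=0.450; τ=−ln(0.3867)/0.450=2.111 → t=6.382; u2·a0=0.5664·0.450=0.255 ≤ a1=0.450 → R1 fires; B=8 D=8 P=0 C=8 Q=9
Draw 7: a1=0.400, a2=0.000, a3=0.000, a0=0.400; τ=−ln(0.6805)/0.400=0.962 → t=7.344; u2·a0=0.3453·0.400=0.138 ≤ a1=0.400 → R1 fires; B=8 D=9 P=0 C=7 Q=9
Draw 8: a1=0.350, a2=0.000, a3=0.000, a0=0.350; τ=−ln(0.1975)/0.350=4.634 → t=11.979; u2·a0=0.6002·0.350=0.210 ≤ a1=0.350 → R1 fires; B=8 D=10 P=0 C=6 Q=9
Draw 9: a1=0.300, a2=0.000, a3=0.000, a0=0.300; τ=−ln(0.8648)/0.300=0.484 → t=12.463; u2·a0=0.2708·0.300=0.081 ≤ a1=0.300 → R1 fires; B=8 D=11 P=0 C=5 Q=9
Draw 10: a1=0.250, a2=0.000, a3=0.000, a0=0.250; τ=−ln(0.7107)/0.250=1.366 → t=13.829; u2·a0=0.8634·0.250=0.216 ≤ a1=0.250 → R1 fires; B=8 D=12 P=0 C=4 Q=9
Draw 11: a1=0.200, a2=0.000, a3=0.000, a0=0.200; τ=−ln(0.2045)/0.200=7.936 → t=21.765 > T=18.28: stop.
P first becomes ≤ 2 when it reaches 2 at the event at t=0.294.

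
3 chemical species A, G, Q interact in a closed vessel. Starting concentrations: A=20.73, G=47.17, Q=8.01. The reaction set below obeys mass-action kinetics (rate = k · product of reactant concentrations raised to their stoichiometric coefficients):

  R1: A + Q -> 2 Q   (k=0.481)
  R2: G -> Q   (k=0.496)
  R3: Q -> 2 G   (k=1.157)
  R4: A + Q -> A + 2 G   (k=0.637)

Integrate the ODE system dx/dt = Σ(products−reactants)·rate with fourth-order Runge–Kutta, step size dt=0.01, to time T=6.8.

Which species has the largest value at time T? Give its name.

Dominant species at T: G

RK4 with dt=0.01: 680 steps to T=6.8. Trajectory (selected grid times):
t=0.00: A=20.73 G=47.17 Q=8.01
t=0.76: A=0.20 G=93.35 Q=20.73
t=1.51: A=0.00 G=105.14 Q=33.26
t=2.27: A=0.00 G=128.72 Q=43.37
t=3.02: A=0.00 G=159.92 Q=54.50
t=3.78: A=0.00 G=199.91 Q=68.27
t=4.53: A=0.00 G=249.31 Q=85.18
t=5.29: A=0.00 G=311.88 Q=106.56
t=6.04: A=0.00 G=389.00 Q=132.91
t=6.80: A=0.00 G=486.64 Q=166.27
At T=6.8: A=0.00 G=486.64 Q=166.27; the largest is G.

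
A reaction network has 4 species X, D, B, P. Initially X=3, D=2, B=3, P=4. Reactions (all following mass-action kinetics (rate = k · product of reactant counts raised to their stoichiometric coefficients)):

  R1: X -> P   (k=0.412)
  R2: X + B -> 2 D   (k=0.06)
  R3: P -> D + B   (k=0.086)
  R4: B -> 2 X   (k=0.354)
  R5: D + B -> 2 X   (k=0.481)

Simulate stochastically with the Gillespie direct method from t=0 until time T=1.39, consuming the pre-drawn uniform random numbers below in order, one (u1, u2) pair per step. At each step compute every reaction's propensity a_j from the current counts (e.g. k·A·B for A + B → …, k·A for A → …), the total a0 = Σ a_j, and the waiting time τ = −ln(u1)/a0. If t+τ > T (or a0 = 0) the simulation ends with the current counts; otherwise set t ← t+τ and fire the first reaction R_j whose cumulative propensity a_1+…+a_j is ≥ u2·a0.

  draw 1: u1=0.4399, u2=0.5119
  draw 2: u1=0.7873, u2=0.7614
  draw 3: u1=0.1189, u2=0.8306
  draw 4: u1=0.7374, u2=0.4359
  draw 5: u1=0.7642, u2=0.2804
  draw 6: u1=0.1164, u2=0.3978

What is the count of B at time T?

t=0.000: X=3 D=2 B=3 P=4
Draw 1: a1=1.236, a2=0.540, a3=0.344, a4=1.062, a5=2.886, a0=6.068; τ=−ln(0.4399)/6.068=0.135 → t=0.135; u2·a0=0.5119·6.068=3.106; a1+…+a3=2.120 < 3.106 ≤ a1+…+a4=3.182 → R4 fires; X=5 D=2 B=2 P=4
Draw 2: a1=2.060, a2=0.600, a3=0.344, a4=0.708, a5=1.924, a0=5.636; τ=−ln(0.7873)/5.636=0.042 → t=0.178; u2·a0=0.7614·5.636=4.291; a1+…+a4=3.712 < 4.291 ≤ a1+…+a5=5.636 → R5 fires; X=7 D=1 B=1 P=4
Draw 3: a1=2.884, a2=0.420, a3=0.344, a4=0.354, a5=0.481, a0=4.483; τ=−ln(0.1189)/4.483=0.475 → t=0.653; u2·a0=0.8306·4.483=3.724; a1+…+a3=3.648 < 3.724 ≤ a1+…+a4=4.002 → R4 fires; X=9 D=1 B=0 P=4
Draw 4: a1=3.708, a2=0.000, a3=0.344, a4=0.000, a5=0.000, a0=4.052; τ=−ln(0.7374)/4.052=0.075 → t=0.728; u2·a0=0.4359·4.052=1.766 ≤ a1=3.708 → R1 fires; X=8 D=1 B=0 P=5
Draw 5: a1=3.296, a2=0.000, a3=0.430, a4=0.000, a5=0.000, a0=3.726; τ=−ln(0.7642)/3.726=0.072 → t=0.800; u2·a0=0.2804·3.726=1.045 ≤ a1=3.296 → R1 fires; X=7 D=1 B=0 P=6
Draw 6: a1=2.884, a2=0.000, a3=0.516, a4=0.000, a5=0.000, a0=3.400; τ=−ln(0.1164)/3.400=0.633 → t=1.433 > T=1.39: stop.
Read off B at T=1.39: 0

B at T = 0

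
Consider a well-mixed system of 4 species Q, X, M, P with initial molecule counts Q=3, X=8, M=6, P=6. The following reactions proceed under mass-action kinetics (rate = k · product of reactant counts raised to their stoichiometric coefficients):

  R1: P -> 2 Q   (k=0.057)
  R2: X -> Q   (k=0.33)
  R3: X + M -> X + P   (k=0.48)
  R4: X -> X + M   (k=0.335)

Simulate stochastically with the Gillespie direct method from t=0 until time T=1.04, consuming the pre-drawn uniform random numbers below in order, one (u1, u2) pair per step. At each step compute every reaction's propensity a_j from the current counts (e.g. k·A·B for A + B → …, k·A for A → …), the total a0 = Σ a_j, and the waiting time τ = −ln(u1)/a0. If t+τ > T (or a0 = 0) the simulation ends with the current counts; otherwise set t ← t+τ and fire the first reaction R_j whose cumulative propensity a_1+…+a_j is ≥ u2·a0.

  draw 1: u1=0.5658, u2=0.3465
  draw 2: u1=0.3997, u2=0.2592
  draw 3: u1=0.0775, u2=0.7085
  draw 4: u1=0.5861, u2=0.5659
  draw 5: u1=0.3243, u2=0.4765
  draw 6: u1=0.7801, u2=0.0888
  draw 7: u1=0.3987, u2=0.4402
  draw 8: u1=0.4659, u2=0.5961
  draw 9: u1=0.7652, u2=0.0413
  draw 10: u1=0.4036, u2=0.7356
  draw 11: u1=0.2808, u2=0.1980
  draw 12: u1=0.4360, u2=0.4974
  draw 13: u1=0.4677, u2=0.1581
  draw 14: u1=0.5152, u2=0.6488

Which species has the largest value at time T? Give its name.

t=0.000: Q=3 X=8 M=6 P=6
Draw 1: a1=0.342, a2=2.640, a3=23.040, a4=2.680, a0=28.702; τ=−ln(0.5658)/28.702=0.020 → t=0.020; u2·a0=0.3465·28.702=9.945; a1+a2=2.982 < 9.945 ≤ a1+…+a3=26.022 → R3 fires; Q=3 X=8 M=5 P=7
Draw 2: a1=0.399, a2=2.640, a3=19.200, a4=2.680, a0=24.919; τ=−ln(0.3997)/24.919=0.037 → t=0.057; u2·a0=0.2592·24.919=6.459; a1+a2=3.039 < 6.459 ≤ a1+…+a3=22.239 → R3 fires; Q=3 X=8 M=4 P=8
Draw 3: a1=0.456, a2=2.640, a3=15.360, a4=2.680, a0=21.136; τ=−ln(0.0775)/21.136=0.121 → t=0.178; u2·a0=0.7085·21.136=14.975; a1+a2=3.096 < 14.975 ≤ a1+…+a3=18.456 → R3 fires; Q=3 X=8 M=3 P=9
Draw 4: a1=0.513, a2=2.640, a3=11.520, a4=2.680, a0=17.353; τ=−ln(0.5861)/17.353=0.031 → t=0.208; u2·a0=0.5659·17.353=9.820; a1+a2=3.153 < 9.820 ≤ a1+…+a3=14.673 → R3 fires; Q=3 X=8 M=2 P=10
Draw 5: a1=0.570, a2=2.640, a3=7.680, a4=2.680, a0=13.570; τ=−ln(0.3243)/13.570=0.083 → t=0.291; u2·a0=0.4765·13.570=6.466; a1+a2=3.210 < 6.466 ≤ a1+…+a3=10.890 → R3 fires; Q=3 X=8 M=1 P=11
Draw 6: a1=0.627, a2=2.640, a3=3.840, a4=2.680, a0=9.787; τ=−ln(0.7801)/9.787=0.025 → t=0.317; u2·a0=0.0888·9.787=0.869; a1=0.627 < 0.869 ≤ a1+a2=3.267 → R2 fires; Q=4 X=7 M=1 P=11
Draw 7: a1=0.627, a2=2.310, a3=3.360, a4=2.345, a0=8.642; τ=−ln(0.3987)/8.642=0.106 → t=0.423; u2·a0=0.4402·8.642=3.804; a1+a2=2.937 < 3.804 ≤ a1+…+a3=6.297 → R3 fires; Q=4 X=7 M=0 P=12
Draw 8: a1=0.684, a2=2.310, a3=0.000, a4=2.345, a0=5.339; τ=−ln(0.4659)/5.339=0.143 → t=0.566; u2·a0=0.5961·5.339=3.183; a1+…+a3=2.994 < 3.183 ≤ a1+…+a4=5.339 → R4 fires; Q=4 X=7 M=1 P=12
Draw 9: a1=0.684, a2=2.310, a3=3.360, a4=2.345, a0=8.699; τ=−ln(0.7652)/8.699=0.031 → t=0.597; u2·a0=0.0413·8.699=0.359 ≤ a1=0.684 → R1 fires; Q=6 X=7 M=1 P=11
Draw 10: a1=0.627, a2=2.310, a3=3.360, a4=2.345, a0=8.642; τ=−ln(0.4036)/8.642=0.105 → t=0.702; u2·a0=0.7356·8.642=6.357; a1+…+a3=6.297 < 6.357 ≤ a1+…+a4=8.642 → R4 fires; Q=6 X=7 M=2 P=11
Draw 11: a1=0.627, a2=2.310, a3=6.720, a4=2.345, a0=12.002; τ=−ln(0.2808)/12.002=0.106 → t=0.808; u2·a0=0.1980·12.002=2.376; a1=0.627 < 2.376 ≤ a1+a2=2.937 → R2 fires; Q=7 X=6 M=2 P=11
Draw 12: a1=0.627, a2=1.980, a3=5.760, a4=2.010, a0=10.377; τ=−ln(0.4360)/10.377=0.080 → t=0.888; u2·a0=0.4974·10.377=5.162; a1+a2=2.607 < 5.162 ≤ a1+…+a3=8.367 → R3 fires; Q=7 X=6 M=1 P=12
Draw 13: a1=0.684, a2=1.980, a3=2.880, a4=2.010, a0=7.554; τ=−ln(0.4677)/7.554=0.101 → t=0.988; u2·a0=0.1581·7.554=1.194; a1=0.684 < 1.194 ≤ a1+a2=2.664 → R2 fires; Q=8 X=5 M=1 P=12
Draw 14: a1=0.684, a2=1.650, a3=2.400, a4=1.675, a0=6.409; τ=−ln(0.5152)/6.409=0.103 → t=1.092 > T=1.04: stop.
At T=1.04: Q=8 X=5 M=1 P=12; the largest is P.

Dominant species at T: P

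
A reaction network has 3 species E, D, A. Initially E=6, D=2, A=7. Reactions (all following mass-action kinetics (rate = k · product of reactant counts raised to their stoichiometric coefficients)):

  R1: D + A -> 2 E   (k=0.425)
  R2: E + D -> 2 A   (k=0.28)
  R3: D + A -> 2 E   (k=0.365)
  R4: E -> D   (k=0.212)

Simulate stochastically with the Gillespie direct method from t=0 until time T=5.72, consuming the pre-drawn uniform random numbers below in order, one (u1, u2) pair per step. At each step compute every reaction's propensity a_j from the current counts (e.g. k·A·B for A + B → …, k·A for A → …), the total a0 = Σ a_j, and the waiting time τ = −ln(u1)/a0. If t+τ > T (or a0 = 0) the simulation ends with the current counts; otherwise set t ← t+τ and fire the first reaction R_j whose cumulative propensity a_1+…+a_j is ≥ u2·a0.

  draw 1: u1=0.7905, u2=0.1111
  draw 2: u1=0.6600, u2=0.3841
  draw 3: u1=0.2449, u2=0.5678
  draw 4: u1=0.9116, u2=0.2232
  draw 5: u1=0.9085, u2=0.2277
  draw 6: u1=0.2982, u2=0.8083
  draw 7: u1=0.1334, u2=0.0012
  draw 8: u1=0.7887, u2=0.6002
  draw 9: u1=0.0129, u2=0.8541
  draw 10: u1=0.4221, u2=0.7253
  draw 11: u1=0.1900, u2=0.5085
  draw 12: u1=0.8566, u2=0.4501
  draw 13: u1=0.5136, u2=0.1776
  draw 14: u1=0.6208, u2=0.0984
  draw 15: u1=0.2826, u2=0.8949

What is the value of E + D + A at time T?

Value at T = 15

Check how each reaction changes W = E + D + A (weight of products minus weight of reactants):
R1: D + A -> 2 E: (1·2) − (1·1 + 1·1) = 2 − 2 = 0
R2: E + D -> 2 A: (1·2) − (1·1 + 1·1) = 2 − 2 = 0
R3: D + A -> 2 E: (1·2) − (1·1 + 1·1) = 2 − 2 = 0
R4: E -> D: (1·1) − (1·1) = 1 − 1 = 0
Every reaction leaves W unchanged, so W is conserved and no simulation is needed: W(T) = W(0) = 6 + 2 + 7 = 15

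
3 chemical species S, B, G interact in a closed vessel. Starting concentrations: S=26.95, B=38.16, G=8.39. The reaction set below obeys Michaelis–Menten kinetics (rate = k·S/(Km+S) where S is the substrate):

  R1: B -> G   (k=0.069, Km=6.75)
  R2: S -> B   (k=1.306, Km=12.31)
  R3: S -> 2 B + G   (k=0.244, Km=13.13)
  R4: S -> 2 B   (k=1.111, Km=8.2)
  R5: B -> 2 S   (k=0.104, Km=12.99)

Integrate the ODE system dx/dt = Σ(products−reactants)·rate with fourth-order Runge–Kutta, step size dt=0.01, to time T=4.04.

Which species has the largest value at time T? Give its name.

Dominant species at T: B

RK4 with dt=0.01: 404 steps to T=4.04. Trajectory (selected grid times):
t=0.00: S=26.95 B=38.16 G=8.39
t=0.45: S=26.16 B=39.41 G=8.49
t=0.90: S=25.38 B=40.65 G=8.59
t=1.35: S=24.61 B=41.88 G=8.69
t=1.80: S=23.85 B=43.10 G=8.79
t=2.24: S=23.11 B=44.27 G=8.88
t=2.69: S=22.37 B=45.47 G=8.98
t=3.14: S=21.63 B=46.64 G=9.07
t=3.59: S=20.90 B=47.81 G=9.17
t=4.04: S=20.18 B=48.96 G=9.26
At T=4.04: S=20.18 B=48.96 G=9.26; the largest is B.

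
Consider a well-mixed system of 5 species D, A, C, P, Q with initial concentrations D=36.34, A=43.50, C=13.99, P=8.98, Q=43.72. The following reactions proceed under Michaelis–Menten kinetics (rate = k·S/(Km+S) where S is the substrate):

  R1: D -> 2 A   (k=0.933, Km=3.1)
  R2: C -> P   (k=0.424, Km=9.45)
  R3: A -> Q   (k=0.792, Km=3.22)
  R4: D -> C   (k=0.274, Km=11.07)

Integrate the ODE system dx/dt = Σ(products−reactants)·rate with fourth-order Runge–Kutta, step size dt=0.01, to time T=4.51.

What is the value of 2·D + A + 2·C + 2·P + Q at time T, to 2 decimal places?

Check how each reaction changes W = 2·D + A + 2·C + 2·P + Q (weight of products minus weight of reactants):
R1: D -> 2 A: (1·2) − (2·1) = 2 − 2 = 0
R2: C -> P: (2·1) − (2·1) = 2 − 2 = 0
R3: A -> Q: (1·1) − (1·1) = 1 − 1 = 0
R4: D -> C: (2·1) − (2·1) = 2 − 2 = 0
Every reaction leaves W unchanged, so W is conserved and no simulation is needed: W(T) = W(0) = 2·36.34 + 43.50 + 2·13.99 + 2·8.98 + 43.72 = 205.84

Value at T = 205.84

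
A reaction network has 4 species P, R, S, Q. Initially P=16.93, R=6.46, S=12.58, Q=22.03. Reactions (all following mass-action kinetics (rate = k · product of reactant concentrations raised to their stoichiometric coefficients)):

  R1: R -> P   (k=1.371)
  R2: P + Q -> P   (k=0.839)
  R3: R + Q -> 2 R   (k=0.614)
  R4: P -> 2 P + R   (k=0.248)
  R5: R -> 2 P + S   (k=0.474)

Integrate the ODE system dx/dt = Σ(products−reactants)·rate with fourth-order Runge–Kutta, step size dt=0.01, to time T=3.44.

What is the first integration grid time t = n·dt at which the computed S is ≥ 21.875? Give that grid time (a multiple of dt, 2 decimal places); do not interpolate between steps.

RK4 with dt=0.01: 344 steps to T=3.44. Trajectory (selected grid times):
t=0.00: P=16.93 R=6.46 S=12.58 Q=22.03
t=0.38: P=27.01 R=7.84 S=14.22 Q=0.00
t=0.76: P=35.95 R=6.06 S=15.44 Q=0.00
t=1.15: P=45.14 R=5.78 S=16.52 Q=0.00
t=1.53: P=55.14 R=6.30 S=17.59 Q=0.00
t=1.91: P=66.82 R=7.29 S=18.81 Q=0.00
t=2.29: P=80.75 R=8.65 S=20.24 Q=0.00
t=2.65: P=96.53 R=10.28 S=21.85 Q=0.00
t=2.66: P=97.01 R=10.33 S=21.90 Q=0.00
t=2.68: P=97.97 R=10.43 S=22.00 Q=0.00
t=3.06: P=118.22 R=12.55 S=24.06 Q=0.00
t=3.44: P=142.64 R=15.13 S=26.55 Q=0.00
S(2.65)=21.853 < 21.875 but S(2.66)=21.902 ≥ 21.875, so the first grid time is t=2.66.

Threshold first reached at t = 2.66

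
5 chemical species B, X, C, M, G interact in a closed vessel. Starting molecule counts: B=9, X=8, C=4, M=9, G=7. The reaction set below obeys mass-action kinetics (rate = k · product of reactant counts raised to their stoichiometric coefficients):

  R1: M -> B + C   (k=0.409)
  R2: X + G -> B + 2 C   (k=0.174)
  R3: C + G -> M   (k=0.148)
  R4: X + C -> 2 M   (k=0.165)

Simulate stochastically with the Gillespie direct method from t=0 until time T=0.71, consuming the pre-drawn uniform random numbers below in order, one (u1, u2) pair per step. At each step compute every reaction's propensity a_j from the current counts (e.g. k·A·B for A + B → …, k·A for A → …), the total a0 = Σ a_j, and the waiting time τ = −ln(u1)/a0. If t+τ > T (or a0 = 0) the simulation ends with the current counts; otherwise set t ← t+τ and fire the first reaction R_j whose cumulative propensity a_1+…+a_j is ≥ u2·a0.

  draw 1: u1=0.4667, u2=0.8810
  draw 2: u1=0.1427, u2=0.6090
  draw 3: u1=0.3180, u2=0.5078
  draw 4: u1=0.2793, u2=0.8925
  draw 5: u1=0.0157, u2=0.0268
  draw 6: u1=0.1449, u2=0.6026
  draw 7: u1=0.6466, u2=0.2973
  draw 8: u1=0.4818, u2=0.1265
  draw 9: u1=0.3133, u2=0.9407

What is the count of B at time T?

B at T = 14

t=0.000: B=9 X=8 C=4 M=9 G=7
Draw 1: a1=3.681, a2=9.744, a3=4.144, a4=5.280, a0=22.849; τ=−ln(0.4667)/22.849=0.033 → t=0.033; u2·a0=0.8810·22.849=20.130; a1+…+a3=17.569 < 20.130 ≤ a1+…+a4=22.849 → R4 fires; B=9 X=7 C=3 M=11 G=7
Draw 2: a1=4.499, a2=8.526, a3=3.108, a4=3.465, a0=19.598; τ=−ln(0.1427)/19.598=0.099 → t=0.133; u2·a0=0.6090·19.598=11.935; a1=4.499 < 11.935 ≤ a1+a2=13.025 → R2 fires; B=10 X=6 C=5 M=11 G=6
Draw 3: a1=4.499, a2=6.264, a3=4.440, a4=4.950, a0=20.153; τ=−ln(0.3180)/20.153=0.057 → t=0.190; u2·a0=0.5078·20.153=10.234; a1=4.499 < 10.234 ≤ a1+a2=10.763 → R2 fires; B=11 X=5 C=7 M=11 G=5
Draw 4: a1=4.499, a2=4.350, a3=5.180, a4=5.775, a0=19.804; τ=−ln(0.2793)/19.804=0.064 → t=0.254; u2·a0=0.8925·19.804=17.675; a1+…+a3=14.029 < 17.675 ≤ a1+…+a4=19.804 → R4 fires; B=11 X=4 C=6 M=13 G=5
Draw 5: a1=5.317, a2=3.480, a3=4.440, a4=3.960, a0=17.197; τ=−ln(0.0157)/17.197=0.242 → t=0.496; u2·a0=0.0268·17.197=0.461 ≤ a1=5.317 → R1 fires; B=12 X=4 C=7 M=12 G=5
Draw 6: a1=4.908, a2=3.480, a3=5.180, a4=4.620, a0=18.188; τ=−ln(0.1449)/18.188=0.106 → t=0.602; u2·a0=0.6026·18.188=10.960; a1+a2=8.388 < 10.960 ≤ a1+…+a3=13.568 → R3 fires; B=12 X=4 C=6 M=13 G=4
Draw 7: a1=5.317, a2=2.784, a3=3.552, a4=3.960, a0=15.613; τ=−ln(0.6466)/15.613=0.028 → t=0.630; u2·a0=0.2973·15.613=4.642 ≤ a1=5.317 → R1 fires; B=13 X=4 C=7 M=12 G=4
Draw 8: a1=4.908, a2=2.784, a3=4.144, a4=4.620, a0=16.456; τ=−ln(0.4818)/16.456=0.044 → t=0.674; u2·a0=0.1265·16.456=2.082 ≤ a1=4.908 → R1 fires; B=14 X=4 C=8 M=11 G=4
Draw 9: a1=4.499, a2=2.784, a3=4.736, a4=5.280, a0=17.299; τ=−ln(0.3133)/17.299=0.067 → t=0.741 > T=0.71: stop.
Read off B at T=0.71: 14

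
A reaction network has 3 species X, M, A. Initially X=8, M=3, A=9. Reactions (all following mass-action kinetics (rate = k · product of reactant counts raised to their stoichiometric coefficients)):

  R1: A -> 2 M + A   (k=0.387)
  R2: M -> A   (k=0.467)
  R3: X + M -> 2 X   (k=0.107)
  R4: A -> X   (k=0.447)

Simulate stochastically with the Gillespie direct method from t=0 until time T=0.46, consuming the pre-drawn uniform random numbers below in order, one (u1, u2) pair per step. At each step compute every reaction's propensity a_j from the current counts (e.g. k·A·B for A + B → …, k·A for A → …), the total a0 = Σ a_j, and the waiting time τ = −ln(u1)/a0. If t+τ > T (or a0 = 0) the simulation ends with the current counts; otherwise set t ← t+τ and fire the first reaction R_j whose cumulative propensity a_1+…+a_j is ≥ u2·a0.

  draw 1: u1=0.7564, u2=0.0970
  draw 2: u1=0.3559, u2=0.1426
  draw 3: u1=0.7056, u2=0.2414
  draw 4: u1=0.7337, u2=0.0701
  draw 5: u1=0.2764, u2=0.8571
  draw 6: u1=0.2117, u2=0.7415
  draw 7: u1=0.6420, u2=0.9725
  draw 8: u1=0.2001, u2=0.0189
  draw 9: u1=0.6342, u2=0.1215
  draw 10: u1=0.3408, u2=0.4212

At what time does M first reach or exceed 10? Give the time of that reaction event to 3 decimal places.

Threshold first reached at t = 0.421

t=0.000: X=8 M=3 A=9
Draw 1: a1=3.483, a2=1.401, a3=2.568, a4=4.023, a0=11.475; τ=−ln(0.7564)/11.475=0.024 → t=0.024; u2·a0=0.0970·11.475=1.113 ≤ a1=3.483 → R1 fires; X=8 M=5 A=9
Draw 2: a1=3.483, a2=2.335, a3=4.280, a4=4.023, a0=14.121; τ=−ln(0.3559)/14.121=0.073 → t=0.097; u2·a0=0.1426·14.121=2.014 ≤ a1=3.483 → R1 fires; X=8 M=7 A=9
Draw 3: a1=3.483, a2=3.269, a3=5.992, a4=4.023, a0=16.767; τ=−ln(0.7056)/16.767=0.021 → t=0.118; u2·a0=0.2414·16.767=4.048; a1=3.483 < 4.048 ≤ a1+a2=6.752 → R2 fires; X=8 M=6 A=10
Draw 4: a1=3.870, a2=2.802, a3=5.136, a4=4.470, a0=16.278; τ=−ln(0.7337)/16.278=0.019 → t=0.137; u2·a0=0.0701·16.278=1.141 ≤ a1=3.870 → R1 fires; X=8 M=8 A=10
Draw 5: a1=3.870, a2=3.736, a3=6.848, a4=4.470, a0=18.924; τ=−ln(0.2764)/18.924=0.068 → t=0.205; u2·a0=0.8571·18.924=16.220; a1+…+a3=14.454 < 16.220 ≤ a1+…+a4=18.924 → R4 fires; X=9 M=8 A=9
Draw 6: a1=3.483, a2=3.736, a3=7.704, a4=4.023, a0=18.946; τ=−ln(0.2117)/18.946=0.082 → t=0.287; u2·a0=0.7415·18.946=14.048; a1+a2=7.219 < 14.048 ≤ a1+…+a3=14.923 → R3 fires; X=10 M=7 A=9
Draw 7: a1=3.483, a2=3.269, a3=7.490, a4=4.023, a0=18.265; τ=−ln(0.6420)/18.265=0.024 → t=0.311; u2·a0=0.9725·18.265=17.763; a1+…+a3=14.242 < 17.763 ≤ a1+…+a4=18.265 → R4 fires; X=11 M=7 A=8
Draw 8: a1=3.096, a2=3.269, a3=8.239, a4=3.576, a0=18.180; τ=−ln(0.2001)/18.180=0.089 → t=0.400; u2·a0=0.0189·18.180=0.344 ≤ a1=3.096 → R1 fires; X=11 M=9 A=8
Draw 9: a1=3.096, a2=4.203, a3=10.593, a4=3.576, a0=21.468; τ=−ln(0.6342)/21.468=0.021 → t=0.421; u2·a0=0.1215·21.468=2.608 ≤ a1=3.096 → R1 fires; X=11 M=11 A=8
Draw 10: a1=3.096, a2=5.137, a3=12.947, a4=3.576, a0=24.756; τ=−ln(0.3408)/24.756=0.043 → t=0.465 > T=0.46: stop.
M first becomes ≥ 10 when it reaches 11 at the event at t=0.421.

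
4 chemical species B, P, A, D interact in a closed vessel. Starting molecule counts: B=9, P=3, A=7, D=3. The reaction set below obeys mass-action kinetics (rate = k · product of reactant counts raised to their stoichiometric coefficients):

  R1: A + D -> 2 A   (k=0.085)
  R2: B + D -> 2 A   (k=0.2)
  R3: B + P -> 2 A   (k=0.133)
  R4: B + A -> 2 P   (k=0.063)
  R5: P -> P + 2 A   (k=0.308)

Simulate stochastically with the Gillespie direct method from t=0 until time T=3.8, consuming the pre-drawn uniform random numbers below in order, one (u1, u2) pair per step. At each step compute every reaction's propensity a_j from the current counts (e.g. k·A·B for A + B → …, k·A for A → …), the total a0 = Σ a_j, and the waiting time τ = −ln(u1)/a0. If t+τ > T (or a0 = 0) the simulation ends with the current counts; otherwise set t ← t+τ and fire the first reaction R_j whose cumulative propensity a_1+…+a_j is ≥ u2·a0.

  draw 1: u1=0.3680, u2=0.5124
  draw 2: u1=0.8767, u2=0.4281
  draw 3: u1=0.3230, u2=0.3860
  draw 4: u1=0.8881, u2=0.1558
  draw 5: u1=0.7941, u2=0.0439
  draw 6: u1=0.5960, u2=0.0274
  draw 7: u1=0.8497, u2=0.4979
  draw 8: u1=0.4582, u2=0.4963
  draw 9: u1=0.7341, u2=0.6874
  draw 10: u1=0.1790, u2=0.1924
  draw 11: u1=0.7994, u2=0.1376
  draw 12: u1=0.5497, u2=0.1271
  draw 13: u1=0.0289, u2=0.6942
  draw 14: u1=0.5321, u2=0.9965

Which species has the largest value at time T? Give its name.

Dominant species at T: A

t=0.000: B=9 P=3 A=7 D=3
Draw 1: a1=1.785, a2=5.400, a3=3.591, a4=3.969, a5=0.924, a0=15.669; τ=−ln(0.3680)/15.669=0.064 → t=0.064; u2·a0=0.5124·15.669=8.029; a1+a2=7.185 < 8.029 ≤ a1+…+a3=10.776 → R3 fires; B=8 P=2 A=9 D=3
Draw 2: a1=2.295, a2=4.800, a3=2.128, a4=4.536, a5=0.616, a0=14.375; τ=−ln(0.8767)/14.375=0.009 → t=0.073; u2·a0=0.4281·14.375=6.154; a1=2.295 < 6.154 ≤ a1+a2=7.095 → R2 fires; B=7 P=2 A=11 D=2
Draw 3: a1=1.870, a2=2.800, a3=1.862, a4=4.851, a5=0.616, a0=11.999; τ=−ln(0.3230)/11.999=0.094 → t=0.167; u2·a0=0.3860·11.999=4.632; a1=1.870 < 4.632 ≤ a1+a2=4.670 → R2 fires; B=6 P=2 A=13 D=1
Draw 4: a1=1.105, a2=1.200, a3=1.596, a4=4.914, a5=0.616, a0=9.431; τ=−ln(0.8881)/9.431=0.013 → t=0.180; u2·a0=0.1558·9.431=1.469; a1=1.105 < 1.469 ≤ a1+a2=2.305 → R2 fires; B=5 P=2 A=15 D=0
Draw 5: a1=0.000, a2=0.000, a3=1.330, a4=4.725, a5=0.616, a0=6.671; τ=−ln(0.7941)/6.671=0.035 → t=0.214; u2·a0=0.0439·6.671=0.293; a1+a2=0.000 < 0.293 ≤ a1+…+a3=1.330 → R3 fires; B=4 P=1 A=17 D=0
Draw 6: a1=0.000, a2=0.000, a3=0.532, a4=4.284, a5=0.308, a0=5.124; τ=−ln(0.5960)/5.124=0.101 → t=0.315; u2·a0=0.0274·5.124=0.140; a1+a2=0.000 < 0.140 ≤ a1+…+a3=0.532 → R3 fires; B=3 P=0 A=19 D=0
Draw 7: a1=0.000, a2=0.000, a3=0.000, a4=3.591, a5=0.000, a0=3.591; τ=−ln(0.8497)/3.591=0.045 → t=0.361; u2·a0=0.4979·3.591=1.788; a1+…+a3=0.000 < 1.788 ≤ a1+…+a4=3.591 → R4 fires; B=2 P=2 A=18 D=0
Draw 8: a1=0.000, a2=0.000, a3=0.532, a4=2.268, a5=0.616, a0=3.416; τ=−ln(0.4582)/3.416=0.228 → t=0.589; u2·a0=0.4963·3.416=1.695; a1+…+a3=0.532 < 1.695 ≤ a1+…+a4=2.800 → R4 fires; B=1 P=4 A=17 D=0
Draw 9: a1=0.000, a2=0.000, a3=0.532, a4=1.071, a5=1.232, a0=2.835; τ=−ln(0.7341)/2.835=0.109 → t=0.698; u2·a0=0.6874·2.835=1.949; a1+…+a4=1.603 < 1.949 ≤ a1+…+a5=2.835 → R5 fires; B=1 P=4 A=19 D=0
Draw 10: a1=0.000, a2=0.000, a3=0.532, a4=1.197, a5=1.232, a0=2.961; τ=−ln(0.1790)/2.961=0.581 → t=1.279; u2·a0=0.1924·2.961=0.570; a1+…+a3=0.532 < 0.570 ≤ a1+…+a4=1.729 → R4 fires; B=0 P=6 A=18 D=0
Draw 11: a1=0.000, a2=0.000, a3=0.000, a4=0.000, a5=1.848, a0=1.848; τ=−ln(0.7994)/1.848=0.121 → t=1.400; u2·a0=0.1376·1.848=0.254; a1+…+a4=0.000 < 0.254 ≤ a1+…+a5=1.848 → R5 fires; B=0 P=6 A=20 D=0
Draw 12: a1=0.000, a2=0.000, a3=0.000, a4=0.000, a5=1.848, a0=1.848; τ=−ln(0.5497)/1.848=0.324 → t=1.724; u2·a0=0.1271·1.848=0.235; a1+…+a4=0.000 < 0.235 ≤ a1+…+a5=1.848 → R5 fires; B=0 P=6 A=22 D=0
Draw 13: a1=0.000, a2=0.000, a3=0.000, a4=0.000, a5=1.848, a0=1.848; τ=−ln(0.0289)/1.848=1.918 → t=3.642; u2·a0=0.6942·1.848=1.283; a1+…+a4=0.000 < 1.283 ≤ a1+…+a5=1.848 → R5 fires; B=0 P=6 A=24 D=0
Draw 14: a1=0.000, a2=0.000, a3=0.000, a4=0.000, a5=1.848, a0=1.848; τ=−ln(0.5321)/1.848=0.341 → t=3.983 > T=3.8: stop.
At T=3.8: B=0 P=6 A=24 D=0; the largest is A.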